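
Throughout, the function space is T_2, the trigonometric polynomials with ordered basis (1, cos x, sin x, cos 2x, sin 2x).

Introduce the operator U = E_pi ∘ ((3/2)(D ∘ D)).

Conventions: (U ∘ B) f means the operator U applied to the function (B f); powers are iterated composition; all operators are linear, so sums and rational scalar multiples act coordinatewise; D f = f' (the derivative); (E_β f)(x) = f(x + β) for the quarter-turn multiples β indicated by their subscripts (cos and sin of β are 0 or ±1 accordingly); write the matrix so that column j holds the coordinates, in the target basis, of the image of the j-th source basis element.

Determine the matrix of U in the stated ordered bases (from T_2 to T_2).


the matrix is [[0, 0, 0, 0, 0]; [0, 3/2, 0, 0, 0]; [0, 0, 3/2, 0, 0]; [0, 0, 0, -6, 0]; [0, 0, 0, 0, -6]] (rows listed top to bottom)

image of 1: 0
image of cos x: (3/2)cos x
image of sin x: (3/2)sin x
image of cos 2x: -6cos 2x
image of sin 2x: -6sin 2x
each image's coordinates form column j of the matrix


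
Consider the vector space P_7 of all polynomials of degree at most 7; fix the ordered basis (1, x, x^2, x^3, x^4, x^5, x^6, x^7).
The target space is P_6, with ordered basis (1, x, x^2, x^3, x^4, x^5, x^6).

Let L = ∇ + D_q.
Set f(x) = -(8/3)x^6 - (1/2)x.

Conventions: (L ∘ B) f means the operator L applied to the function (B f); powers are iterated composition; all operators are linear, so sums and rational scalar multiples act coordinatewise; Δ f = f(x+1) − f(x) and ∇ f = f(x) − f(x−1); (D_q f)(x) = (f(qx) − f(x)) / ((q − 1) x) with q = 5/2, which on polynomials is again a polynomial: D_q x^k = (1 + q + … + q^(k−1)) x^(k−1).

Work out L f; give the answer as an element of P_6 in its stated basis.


∇ f = -16x^5 + 40x^4 - (160/3)x^3 + 40x^2 - 16x + 13/6
D_q f = -(1729/4)x^5 - 1/2
(∇ + D_q) f = -(1793/4)x^5 + 40x^4 - (160/3)x^3 + 40x^2 - 16x + 5/3

g(x) = -(1793/4)x^5 + 40x^4 - (160/3)x^3 + 40x^2 - 16x + 5/3


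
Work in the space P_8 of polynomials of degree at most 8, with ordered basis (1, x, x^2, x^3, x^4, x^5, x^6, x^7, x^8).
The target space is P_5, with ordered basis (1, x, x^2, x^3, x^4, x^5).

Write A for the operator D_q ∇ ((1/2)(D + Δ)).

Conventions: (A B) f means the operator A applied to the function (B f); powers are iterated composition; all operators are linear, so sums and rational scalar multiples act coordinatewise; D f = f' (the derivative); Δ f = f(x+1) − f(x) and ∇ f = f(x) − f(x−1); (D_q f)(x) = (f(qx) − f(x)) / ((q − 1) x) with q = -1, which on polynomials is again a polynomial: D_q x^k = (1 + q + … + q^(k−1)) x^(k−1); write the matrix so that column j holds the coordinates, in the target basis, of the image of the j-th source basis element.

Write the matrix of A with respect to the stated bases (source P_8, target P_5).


image of 1: 0
image of x: 0
image of x^2: 0
image of x^3: 6
image of x^4: -6
image of x^5: 20x^2 + 15
image of x^6: -30x^2 - 15
image of x^7: 42x^4 + 105x^2 + 28
image of x^8: -84x^4 - 140x^2 - 28
each image's coordinates form column j of the matrix

the matrix is [[0, 0, 0, 6, -6, 15, -15, 28, -28]; [0, 0, 0, 0, 0, 0, 0, 0, 0]; [0, 0, 0, 0, 0, 20, -30, 105, -140]; [0, 0, 0, 0, 0, 0, 0, 0, 0]; [0, 0, 0, 0, 0, 0, 0, 42, -84]; [0, 0, 0, 0, 0, 0, 0, 0, 0]] (rows listed top to bottom)


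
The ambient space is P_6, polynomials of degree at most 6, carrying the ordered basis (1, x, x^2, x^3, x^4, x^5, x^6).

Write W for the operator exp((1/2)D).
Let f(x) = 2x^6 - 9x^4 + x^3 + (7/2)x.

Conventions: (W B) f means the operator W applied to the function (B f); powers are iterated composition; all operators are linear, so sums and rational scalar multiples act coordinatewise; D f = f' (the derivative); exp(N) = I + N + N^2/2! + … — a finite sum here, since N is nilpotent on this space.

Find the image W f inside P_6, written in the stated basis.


order-1 term: 6x^5 - 18x^3 + (3/2)x^2 + 7/4
order-2 term: (15/2)x^4 - (27/2)x^2 + (3/4)x
order-3 term: 5x^3 - (9/2)x + 1/8
order-4 term: (15/8)x^2 - 9/16
order-5 term: (3/8)x
order-6 term: 1/32
the series for exp((1/2)D) f terminates at order 6
exp((1/2)D) f = 2x^6 + 6x^5 - (3/2)x^4 - 12x^3 - (81/8)x^2 + (1/8)x + 43/32

g(x) = 2x^6 + 6x^5 - (3/2)x^4 - 12x^3 - (81/8)x^2 + (1/8)x + 43/32


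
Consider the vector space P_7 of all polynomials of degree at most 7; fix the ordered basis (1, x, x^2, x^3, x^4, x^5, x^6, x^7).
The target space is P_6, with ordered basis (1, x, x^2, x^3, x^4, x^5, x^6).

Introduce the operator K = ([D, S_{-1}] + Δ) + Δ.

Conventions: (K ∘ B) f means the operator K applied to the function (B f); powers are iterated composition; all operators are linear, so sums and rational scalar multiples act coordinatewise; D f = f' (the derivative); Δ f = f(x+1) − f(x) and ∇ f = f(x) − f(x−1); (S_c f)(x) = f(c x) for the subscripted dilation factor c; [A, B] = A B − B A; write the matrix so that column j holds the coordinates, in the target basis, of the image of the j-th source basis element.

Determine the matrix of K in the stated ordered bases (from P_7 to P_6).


the matrix is [[0, 0, 2, 2, 2, 2, 2, 2]; [0, 0, 8, 6, 8, 10, 12, 14]; [0, 0, 0, 0, 12, 20, 30, 42]; [0, 0, 0, 0, 16, 20, 40, 70]; [0, 0, 0, 0, 0, 0, 30, 70]; [0, 0, 0, 0, 0, 0, 24, 42]; [0, 0, 0, 0, 0, 0, 0, 0]] (rows listed top to bottom)

image of 1: 0
image of x: 0
image of x^2: 8x + 2
image of x^3: 6x + 2
image of x^4: 16x^3 + 12x^2 + 8x + 2
image of x^5: 20x^3 + 20x^2 + 10x + 2
image of x^6: 24x^5 + 30x^4 + 40x^3 + 30x^2 + 12x + 2
image of x^7: 42x^5 + 70x^4 + 70x^3 + 42x^2 + 14x + 2
each image's coordinates form column j of the matrix


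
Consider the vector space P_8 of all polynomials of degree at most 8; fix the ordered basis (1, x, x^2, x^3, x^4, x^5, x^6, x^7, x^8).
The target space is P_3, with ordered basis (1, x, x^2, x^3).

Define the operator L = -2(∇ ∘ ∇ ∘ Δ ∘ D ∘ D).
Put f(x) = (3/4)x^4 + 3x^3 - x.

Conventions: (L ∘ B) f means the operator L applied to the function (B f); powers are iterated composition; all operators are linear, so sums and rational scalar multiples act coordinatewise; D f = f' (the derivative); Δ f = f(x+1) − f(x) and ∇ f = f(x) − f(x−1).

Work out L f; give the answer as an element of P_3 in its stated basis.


D f = 3x^3 + 9x^2 - 1
D D f = 9x^2 + 18x
Δ D D f = 18x + 27
∇ (Δ ∘ D ∘ D) f = 18
∇ ∇ (Δ ∘ D ∘ D) f = 0
(-2(∇ ∘ ∇ ∘ Δ ∘ D ∘ D)) f = 0

the image equals g(x) = 0


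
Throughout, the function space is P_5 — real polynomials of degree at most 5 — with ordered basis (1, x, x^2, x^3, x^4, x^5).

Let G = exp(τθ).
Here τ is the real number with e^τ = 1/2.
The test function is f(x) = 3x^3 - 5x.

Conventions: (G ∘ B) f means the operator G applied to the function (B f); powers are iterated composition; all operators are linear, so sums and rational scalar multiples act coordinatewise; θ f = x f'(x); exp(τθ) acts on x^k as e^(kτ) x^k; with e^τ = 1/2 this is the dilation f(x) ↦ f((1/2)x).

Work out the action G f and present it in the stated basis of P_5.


exp(τθ) x^k = e^(kτ) x^k; with e^τ = 1/2 this sends x^k to (1/2)^k x^k
x ↦ 1/2 x
x^3 ↦ 1/8 x^3
applying this coordinatewise to f: exp(τθ) f = (3/8)x^3 - (5/2)x

the image equals g(x) = (3/8)x^3 - (5/2)x


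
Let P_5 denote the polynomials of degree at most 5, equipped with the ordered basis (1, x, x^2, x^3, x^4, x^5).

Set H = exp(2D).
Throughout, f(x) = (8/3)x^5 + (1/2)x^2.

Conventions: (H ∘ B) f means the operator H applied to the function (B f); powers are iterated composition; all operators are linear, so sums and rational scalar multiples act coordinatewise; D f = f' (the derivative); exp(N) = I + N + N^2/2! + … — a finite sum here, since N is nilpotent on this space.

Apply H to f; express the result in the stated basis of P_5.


order-1 term: (80/3)x^4 + 2x
order-2 term: (320/3)x^3 + 2
order-3 term: (640/3)x^2
order-4 term: (640/3)x
order-5 term: 256/3
the series for exp(2D) f terminates at order 5
exp(2D) f = (8/3)x^5 + (80/3)x^4 + (320/3)x^3 + (1283/6)x^2 + (646/3)x + 262/3

the result is g(x) = (8/3)x^5 + (80/3)x^4 + (320/3)x^3 + (1283/6)x^2 + (646/3)x + 262/3


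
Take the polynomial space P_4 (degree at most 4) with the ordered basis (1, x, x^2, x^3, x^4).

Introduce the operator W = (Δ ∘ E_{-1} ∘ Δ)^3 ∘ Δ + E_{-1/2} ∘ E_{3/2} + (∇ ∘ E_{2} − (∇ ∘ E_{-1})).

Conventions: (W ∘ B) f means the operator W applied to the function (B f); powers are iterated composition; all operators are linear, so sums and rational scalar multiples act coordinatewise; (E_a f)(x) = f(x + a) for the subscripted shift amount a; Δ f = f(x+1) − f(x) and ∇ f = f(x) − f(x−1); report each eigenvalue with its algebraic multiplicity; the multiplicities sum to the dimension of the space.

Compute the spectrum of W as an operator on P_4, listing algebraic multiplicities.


image of 1: 1
image of x: x + 1
image of x^2: x^2 + 2x + 7
image of x^3: x^3 + 3x^2 + 21x + 1
image of x^4: x^4 + 4x^3 + 42x^2 + 4x + 31
the matrix is upper triangular; its diagonal is (1, 1, 1, 1, 1)
for a triangular matrix the eigenvalues are the diagonal entries, with algebraic multiplicity their repetition count

λ = 1 (multiplicity 5)


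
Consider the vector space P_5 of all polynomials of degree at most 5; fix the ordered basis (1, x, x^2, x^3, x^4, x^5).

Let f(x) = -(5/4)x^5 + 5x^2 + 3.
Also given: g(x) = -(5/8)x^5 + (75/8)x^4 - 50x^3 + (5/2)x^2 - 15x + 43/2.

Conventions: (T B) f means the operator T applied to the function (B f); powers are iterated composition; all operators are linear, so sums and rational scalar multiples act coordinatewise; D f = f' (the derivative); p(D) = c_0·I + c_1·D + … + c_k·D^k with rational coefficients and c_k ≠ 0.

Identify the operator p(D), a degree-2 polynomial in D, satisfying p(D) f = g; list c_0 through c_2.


D^0 f = -(5/4)x^5 + 5x^2 + 3
D^1 f = -(25/4)x^4 + 10x
D^2 f = -25x^3 + 10
matching coefficients of g against c_0 f + c_1 Df + … from the top degree down determines the c_i
solution: c_0 = 1/2, c_1 = -3/2, c_2 = 2

c_0 = 1/2, c_1 = -3/2, c_2 = 2


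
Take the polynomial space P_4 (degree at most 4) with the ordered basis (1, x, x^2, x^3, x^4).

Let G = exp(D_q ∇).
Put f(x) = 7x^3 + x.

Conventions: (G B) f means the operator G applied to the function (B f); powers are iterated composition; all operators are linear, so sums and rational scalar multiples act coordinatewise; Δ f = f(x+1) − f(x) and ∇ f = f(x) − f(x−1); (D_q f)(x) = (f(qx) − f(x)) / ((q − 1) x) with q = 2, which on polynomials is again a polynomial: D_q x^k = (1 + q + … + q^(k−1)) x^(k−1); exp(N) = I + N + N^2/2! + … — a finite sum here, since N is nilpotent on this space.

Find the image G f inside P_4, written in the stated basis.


order-1 term: 63x - 21
the series for exp(D_q ∇) f terminates at order 1
exp(D_q ∇) f = 7x^3 + 64x - 21

g(x) = 7x^3 + 64x - 21


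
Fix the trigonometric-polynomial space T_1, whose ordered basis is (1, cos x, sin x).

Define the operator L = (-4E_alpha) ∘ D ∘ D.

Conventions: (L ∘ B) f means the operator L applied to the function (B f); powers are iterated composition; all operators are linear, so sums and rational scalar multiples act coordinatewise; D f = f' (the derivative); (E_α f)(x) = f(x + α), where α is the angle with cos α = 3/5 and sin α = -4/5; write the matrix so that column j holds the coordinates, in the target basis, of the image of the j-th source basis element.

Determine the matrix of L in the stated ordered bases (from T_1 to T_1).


image of 1: 0
image of cos x: (12/5)cos x + (16/5)sin x
image of sin x: -(16/5)cos x + (12/5)sin x
each image's coordinates form column j of the matrix

the matrix is [[0, 0, 0]; [0, 12/5, -16/5]; [0, 16/5, 12/5]] (rows listed top to bottom)


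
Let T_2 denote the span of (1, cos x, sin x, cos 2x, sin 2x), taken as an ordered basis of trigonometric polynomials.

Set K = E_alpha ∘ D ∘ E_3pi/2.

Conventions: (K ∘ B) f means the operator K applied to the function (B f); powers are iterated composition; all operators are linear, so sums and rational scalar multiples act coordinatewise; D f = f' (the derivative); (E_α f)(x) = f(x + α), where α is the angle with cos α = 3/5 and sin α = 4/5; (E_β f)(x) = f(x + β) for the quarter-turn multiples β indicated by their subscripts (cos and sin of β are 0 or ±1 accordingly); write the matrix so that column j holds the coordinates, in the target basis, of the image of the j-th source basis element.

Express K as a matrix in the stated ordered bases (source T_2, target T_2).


image of 1: 0
image of cos x: (3/5)cos x - (4/5)sin x
image of sin x: (4/5)cos x + (3/5)sin x
image of cos 2x: (48/25)cos 2x - (14/25)sin 2x
image of sin 2x: (14/25)cos 2x + (48/25)sin 2x
each image's coordinates form column j of the matrix

the matrix is [[0, 0, 0, 0, 0]; [0, 3/5, 4/5, 0, 0]; [0, -4/5, 3/5, 0, 0]; [0, 0, 0, 48/25, 14/25]; [0, 0, 0, -14/25, 48/25]] (rows listed top to bottom)


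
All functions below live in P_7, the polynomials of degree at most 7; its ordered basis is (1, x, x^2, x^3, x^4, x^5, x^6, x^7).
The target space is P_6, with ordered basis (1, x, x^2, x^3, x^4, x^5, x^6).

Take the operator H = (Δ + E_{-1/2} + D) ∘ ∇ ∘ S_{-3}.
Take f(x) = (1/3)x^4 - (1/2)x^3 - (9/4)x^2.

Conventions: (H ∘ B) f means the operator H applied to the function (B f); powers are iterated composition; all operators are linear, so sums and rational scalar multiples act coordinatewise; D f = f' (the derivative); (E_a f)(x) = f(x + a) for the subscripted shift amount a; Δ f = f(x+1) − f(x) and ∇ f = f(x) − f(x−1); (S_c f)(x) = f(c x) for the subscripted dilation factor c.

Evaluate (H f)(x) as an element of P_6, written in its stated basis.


g(x) = 108x^3 + (729/2)x^2 + (135/2)x - 81/8

S_{-3} f = 27x^4 + (27/2)x^3 - (81/4)x^2
∇ S_{-3} f = 108x^3 - (243/2)x^2 + 27x + 27/4
Δ (∇ ∘ S_{-3}) f = 324x^2 + 81x + 27/2
E_{-1/2} (∇ ∘ S_{-3}) f = 108x^3 - (567/2)x^2 + (459/2)x - 405/8
D (∇ ∘ S_{-3}) f = 324x^2 - 243x + 27
(Δ + E_{-1/2} + D) (∇ ∘ S_{-3}) f = 108x^3 + (729/2)x^2 + (135/2)x - 81/8


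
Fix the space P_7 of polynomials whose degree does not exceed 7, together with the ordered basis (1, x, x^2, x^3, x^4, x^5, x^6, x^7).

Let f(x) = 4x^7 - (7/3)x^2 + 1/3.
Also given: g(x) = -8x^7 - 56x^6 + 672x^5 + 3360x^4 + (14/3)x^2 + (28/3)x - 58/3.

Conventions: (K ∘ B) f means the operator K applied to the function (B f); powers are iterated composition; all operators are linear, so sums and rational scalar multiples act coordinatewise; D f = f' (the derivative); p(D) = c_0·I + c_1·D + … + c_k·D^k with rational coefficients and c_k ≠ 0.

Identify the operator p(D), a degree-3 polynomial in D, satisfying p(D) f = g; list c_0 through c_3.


D^0 f = 4x^7 - (7/3)x^2 + 1/3
D^1 f = 28x^6 - (14/3)x
D^2 f = 168x^5 - 14/3
D^3 f = 840x^4
matching coefficients of g against c_0 f + c_1 Df + … from the top degree down determines the c_i
solution: c_0 = -2, c_1 = -2, c_2 = 4, c_3 = 4

c_0 = -2, c_1 = -2, c_2 = 4, c_3 = 4


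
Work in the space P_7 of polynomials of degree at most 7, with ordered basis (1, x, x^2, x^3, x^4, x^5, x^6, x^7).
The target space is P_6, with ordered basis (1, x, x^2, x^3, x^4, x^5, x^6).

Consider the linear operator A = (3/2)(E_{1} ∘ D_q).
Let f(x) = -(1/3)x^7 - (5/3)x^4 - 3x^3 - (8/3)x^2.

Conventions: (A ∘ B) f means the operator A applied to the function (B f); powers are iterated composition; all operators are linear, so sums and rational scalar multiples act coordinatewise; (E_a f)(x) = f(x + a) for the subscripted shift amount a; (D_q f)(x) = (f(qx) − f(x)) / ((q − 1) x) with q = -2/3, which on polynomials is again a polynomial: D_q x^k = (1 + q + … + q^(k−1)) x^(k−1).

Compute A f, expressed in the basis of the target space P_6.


D_q f = -(463/2187)x^6 - (65/81)x^3 - (7/3)x^2 - (8/9)x
E_{1} D_q f = -(463/2187)x^6 - (926/729)x^5 - (2315/729)x^4 - (11015/2187)x^3 - (5771/729)x^2 - (6731/729)x - 9265/2187
((3/2)(E_{1} ∘ D_q)) f = -(463/1458)x^6 - (463/243)x^5 - (2315/486)x^4 - (11015/1458)x^3 - (5771/486)x^2 - (6731/486)x - 9265/1458

the result is g(x) = -(463/1458)x^6 - (463/243)x^5 - (2315/486)x^4 - (11015/1458)x^3 - (5771/486)x^2 - (6731/486)x - 9265/1458


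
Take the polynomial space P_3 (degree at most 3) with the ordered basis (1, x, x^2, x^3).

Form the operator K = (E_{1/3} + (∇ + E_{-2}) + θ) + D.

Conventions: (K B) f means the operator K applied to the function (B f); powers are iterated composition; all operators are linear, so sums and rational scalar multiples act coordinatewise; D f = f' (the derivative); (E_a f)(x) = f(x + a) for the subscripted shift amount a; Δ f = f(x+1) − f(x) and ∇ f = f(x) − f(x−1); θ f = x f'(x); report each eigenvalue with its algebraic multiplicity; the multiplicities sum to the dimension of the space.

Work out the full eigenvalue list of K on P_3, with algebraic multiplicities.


image of 1: 2
image of x: 3x + 1/3
image of x^2: 4x^2 + (2/3)x + 28/9
image of x^3: 5x^3 + x^2 + (28/3)x - 188/27
the matrix is upper triangular; its diagonal is (2, 3, 4, 5)
for a triangular matrix the eigenvalues are the diagonal entries, with algebraic multiplicity their repetition count

λ = 2 (multiplicity 1), λ = 3 (multiplicity 1), λ = 4 (multiplicity 1), λ = 5 (multiplicity 1)


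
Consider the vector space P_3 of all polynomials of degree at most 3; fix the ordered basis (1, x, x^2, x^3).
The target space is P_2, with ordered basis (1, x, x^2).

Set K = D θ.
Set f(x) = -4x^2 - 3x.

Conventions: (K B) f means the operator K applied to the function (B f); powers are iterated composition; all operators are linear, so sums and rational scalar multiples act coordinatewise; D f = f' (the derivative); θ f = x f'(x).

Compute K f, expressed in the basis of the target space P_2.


θ f = -8x^2 - 3x
D θ f = -16x - 3

the result is g(x) = -16x - 3


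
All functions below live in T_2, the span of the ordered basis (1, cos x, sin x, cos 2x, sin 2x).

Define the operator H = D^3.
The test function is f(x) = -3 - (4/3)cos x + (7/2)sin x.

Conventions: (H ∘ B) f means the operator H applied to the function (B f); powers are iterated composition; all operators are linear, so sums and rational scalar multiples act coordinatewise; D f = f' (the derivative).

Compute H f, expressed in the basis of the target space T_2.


the image equals g(x) = -(7/2)cos x - (4/3)sin x

D f = (7/2)cos x + (4/3)sin x
D D f = (4/3)cos x - (7/2)sin x
D D D f = -(7/2)cos x - (4/3)sin x


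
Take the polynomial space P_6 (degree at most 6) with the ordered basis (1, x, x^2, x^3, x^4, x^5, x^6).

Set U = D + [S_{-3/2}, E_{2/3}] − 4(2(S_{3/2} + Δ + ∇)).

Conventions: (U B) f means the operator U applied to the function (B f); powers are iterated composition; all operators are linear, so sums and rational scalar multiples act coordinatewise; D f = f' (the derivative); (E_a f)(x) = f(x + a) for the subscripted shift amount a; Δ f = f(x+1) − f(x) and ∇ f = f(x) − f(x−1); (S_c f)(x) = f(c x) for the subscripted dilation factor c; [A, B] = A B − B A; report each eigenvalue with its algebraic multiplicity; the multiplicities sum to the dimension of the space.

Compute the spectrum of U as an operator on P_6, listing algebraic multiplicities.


image of 1: -8
image of x: -12x - 40/3
image of x^2: -18x^2 - 35x - 5/9
image of x^3: -27x^3 - (135/4)x^2 + (5/2)x - 397/27
image of x^4: -(81/2)x^4 - (165/2)x^3 - (15/2)x^2 - (646/9)x - 65/81
image of x^5: -(243/4)x^5 - (525/16)x^4 + (75/4)x^3 - (785/6)x^2 + (325/54)x - 3613/243
image of x^6: -(729/8)x^6 - (2655/16)x^5 - (675/16)x^4 - (815/2)x^3 - (325/12)x^2 - (2867/27)x - 665/729
the matrix is upper triangular; its diagonal is (-8, -12, -18, -27, -81/2, -243/4, -729/8)
for a triangular matrix the eigenvalues are the diagonal entries, with algebraic multiplicity their repetition count

λ = -729/8 (multiplicity 1), λ = -243/4 (multiplicity 1), λ = -81/2 (multiplicity 1), λ = -27 (multiplicity 1), λ = -18 (multiplicity 1), λ = -12 (multiplicity 1), λ = -8 (multiplicity 1)


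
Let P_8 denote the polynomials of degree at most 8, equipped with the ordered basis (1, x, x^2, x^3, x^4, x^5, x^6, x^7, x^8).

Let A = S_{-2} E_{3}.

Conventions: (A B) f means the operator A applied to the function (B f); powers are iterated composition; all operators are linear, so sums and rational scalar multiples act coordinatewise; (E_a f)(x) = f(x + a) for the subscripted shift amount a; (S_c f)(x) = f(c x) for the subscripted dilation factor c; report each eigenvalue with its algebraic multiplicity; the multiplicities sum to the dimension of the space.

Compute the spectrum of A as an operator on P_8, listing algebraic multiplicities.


image of 1: 1
image of x: -2x + 3
image of x^2: 4x^2 - 12x + 9
image of x^3: -8x^3 + 36x^2 - 54x + 27
image of x^4: 16x^4 - 96x^3 + 216x^2 - 216x + 81
image of x^5: -32x^5 + 240x^4 - 720x^3 + 1080x^2 - 810x + 243
image of x^6: 64x^6 - 576x^5 + 2160x^4 - 4320x^3 + 4860x^2 - 2916x + 729
image of x^7: -128x^7 + 1344x^6 - 6048x^5 + 15120x^4 - 22680x^3 + 20412x^2 - 10206x + 2187
image of x^8: 256x^8 - 3072x^7 + 16128x^6 - 48384x^5 + 90720x^4 - 108864x^3 + 81648x^2 - 34992x + 6561
the matrix is upper triangular; its diagonal is (1, -2, 4, -8, 16, -32, 64, -128, 256)
for a triangular matrix the eigenvalues are the diagonal entries, with algebraic multiplicity their repetition count

λ = -128 (multiplicity 1), λ = -32 (multiplicity 1), λ = -8 (multiplicity 1), λ = -2 (multiplicity 1), λ = 1 (multiplicity 1), λ = 4 (multiplicity 1), λ = 16 (multiplicity 1), λ = 64 (multiplicity 1), λ = 256 (multiplicity 1)


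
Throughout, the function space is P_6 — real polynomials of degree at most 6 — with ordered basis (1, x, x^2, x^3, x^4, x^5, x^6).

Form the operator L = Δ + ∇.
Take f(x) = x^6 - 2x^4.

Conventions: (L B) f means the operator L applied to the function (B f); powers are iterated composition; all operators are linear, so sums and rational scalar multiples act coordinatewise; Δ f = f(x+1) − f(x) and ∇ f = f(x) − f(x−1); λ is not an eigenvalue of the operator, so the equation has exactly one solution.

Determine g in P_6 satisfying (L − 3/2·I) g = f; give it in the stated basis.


the result is g(x) = -(2/3)x^6 - (16/3)x^5 - (308/9)x^4 - (5408/27)x^3 - (23552/27)x^2 - (203632/81)x - 881152/243

write g with unknown coordinates in the stated basis and equate coefficients in (L − 3/2·I) g = f
solving from the highest basis element down gives g = -(2/3)x^6 - (16/3)x^5 - (308/9)x^4 - (5408/27)x^3 - (23552/27)x^2 - (203632/81)x - 881152/243
check: L g = -8x^5 - (160/3)x^4 - (2704/9)x^3 - (11776/9)x^2 - (101816/27)x - 440576/81
so L g − 3/2·g = x^6 - 2x^4 = f ✓


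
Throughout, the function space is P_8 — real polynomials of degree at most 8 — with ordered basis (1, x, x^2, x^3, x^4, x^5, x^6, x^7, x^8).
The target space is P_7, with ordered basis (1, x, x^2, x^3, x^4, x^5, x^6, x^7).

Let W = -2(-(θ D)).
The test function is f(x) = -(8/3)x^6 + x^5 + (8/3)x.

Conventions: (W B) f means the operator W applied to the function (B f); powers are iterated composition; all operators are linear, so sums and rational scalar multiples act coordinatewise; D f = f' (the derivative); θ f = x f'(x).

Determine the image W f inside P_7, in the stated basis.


g(x) = -160x^5 + 40x^4

D f = -16x^5 + 5x^4 + 8/3
θ D f = -80x^5 + 20x^4
(-(θ D)) f = 80x^5 - 20x^4
(-2(-(θ D))) f = -160x^5 + 40x^4


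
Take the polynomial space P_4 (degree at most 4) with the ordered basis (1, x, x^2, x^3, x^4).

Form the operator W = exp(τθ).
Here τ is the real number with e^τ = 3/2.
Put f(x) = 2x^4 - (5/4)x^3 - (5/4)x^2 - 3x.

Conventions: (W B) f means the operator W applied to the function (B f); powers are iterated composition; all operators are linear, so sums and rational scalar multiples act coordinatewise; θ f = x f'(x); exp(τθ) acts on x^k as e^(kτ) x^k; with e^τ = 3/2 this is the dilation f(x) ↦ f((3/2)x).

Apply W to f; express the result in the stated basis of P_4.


exp(τθ) x^k = e^(kτ) x^k; with e^τ = 3/2 this sends x^k to (3/2)^k x^k
x ↦ 3/2 x
x^2 ↦ 9/4 x^2
x^3 ↦ 27/8 x^3
x^4 ↦ 81/16 x^4
applying this coordinatewise to f: exp(τθ) f = (81/8)x^4 - (135/32)x^3 - (45/16)x^2 - (9/2)x

the result is g(x) = (81/8)x^4 - (135/32)x^3 - (45/16)x^2 - (9/2)x


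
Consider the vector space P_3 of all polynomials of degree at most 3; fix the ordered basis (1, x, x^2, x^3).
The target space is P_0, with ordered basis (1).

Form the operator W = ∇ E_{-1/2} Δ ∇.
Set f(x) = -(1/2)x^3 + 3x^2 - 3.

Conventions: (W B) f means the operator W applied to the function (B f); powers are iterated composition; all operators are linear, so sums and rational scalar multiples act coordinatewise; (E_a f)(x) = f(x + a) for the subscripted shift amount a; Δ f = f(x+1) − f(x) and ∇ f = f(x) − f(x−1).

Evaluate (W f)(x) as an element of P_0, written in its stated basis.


∇ f = -(3/2)x^2 + (15/2)x - 7/2
Δ ∇ f = -3x + 6
E_{-1/2} (Δ ∇) f = -3x + 15/2
∇ E_{-1/2} (Δ ∇) f = -3

g(x) = -3


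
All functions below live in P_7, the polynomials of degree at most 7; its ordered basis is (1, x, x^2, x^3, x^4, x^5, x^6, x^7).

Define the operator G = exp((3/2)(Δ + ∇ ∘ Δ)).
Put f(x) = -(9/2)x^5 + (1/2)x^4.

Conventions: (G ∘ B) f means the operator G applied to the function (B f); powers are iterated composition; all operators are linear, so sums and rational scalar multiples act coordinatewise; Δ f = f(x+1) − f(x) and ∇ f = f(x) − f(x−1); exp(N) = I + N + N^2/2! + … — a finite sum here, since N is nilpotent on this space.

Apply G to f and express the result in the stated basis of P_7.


the result is g(x) = -(9/2)x^5 - (133/4)x^4 - (1203/4)x^3 - (8883/8)x^2 - (99237/32)x - 211977/64

order-1 term: -(135/4)x^4 - (399/2)x^3 - 54x^2 - (393/4)x - 9/2
order-2 term: -(405/4)x^3 - (1809/2)x^2 - (12231/8)x - 1683/4
order-3 term: -(1215/8)x^2 - (10881/8)x - 34749/16
order-4 term: -(3645/32)x - 21789/32
order-5 term: -2187/64
the series for exp((3/2)(Δ + ∇ ∘ Δ)) f terminates at order 5
exp((3/2)(Δ + ∇ ∘ Δ)) f = -(9/2)x^5 - (133/4)x^4 - (1203/4)x^3 - (8883/8)x^2 - (99237/32)x - 211977/64


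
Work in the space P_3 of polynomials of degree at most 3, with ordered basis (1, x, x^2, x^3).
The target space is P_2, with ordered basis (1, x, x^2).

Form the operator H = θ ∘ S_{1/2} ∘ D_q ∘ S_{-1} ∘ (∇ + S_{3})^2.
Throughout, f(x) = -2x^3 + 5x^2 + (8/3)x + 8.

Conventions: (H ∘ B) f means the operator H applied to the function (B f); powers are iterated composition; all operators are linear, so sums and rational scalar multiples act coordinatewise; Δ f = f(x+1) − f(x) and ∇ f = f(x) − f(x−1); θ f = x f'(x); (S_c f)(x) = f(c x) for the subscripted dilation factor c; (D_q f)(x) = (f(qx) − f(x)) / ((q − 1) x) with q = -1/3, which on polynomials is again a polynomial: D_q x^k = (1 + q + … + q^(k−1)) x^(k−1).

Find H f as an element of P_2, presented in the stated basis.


the image equals g(x) = 567x^2 + 63x

∇ f = -6x^2 + 16x - 13/3
S_{3} f = -54x^3 + 45x^2 + 8x + 8
(∇ + S_{3}) f = -54x^3 + 39x^2 + 24x + 11/3
∇ (∇ + S_{3}) f = -162x^2 + 240x - 69
S_{3} (∇ + S_{3}) f = -1458x^3 + 351x^2 + 72x + 11/3
(∇ + S_{3}) (∇ + S_{3}) f = -1458x^3 + 189x^2 + 312x - 196/3
S_{-1} (∇ + S_{3})^2 f = 1458x^3 + 189x^2 - 312x - 196/3
D_q S_{-1} (∇ + S_{3})^2 f = 1134x^2 + 126x - 312
S_{1/2} D_q S_{-1} (∇ + S_{3})^2 f = (567/2)x^2 + 63x - 312
θ (S_{1/2} ∘ D_q ∘ S_{-1}) (∇ + S_{3})^2 f = 567x^2 + 63x


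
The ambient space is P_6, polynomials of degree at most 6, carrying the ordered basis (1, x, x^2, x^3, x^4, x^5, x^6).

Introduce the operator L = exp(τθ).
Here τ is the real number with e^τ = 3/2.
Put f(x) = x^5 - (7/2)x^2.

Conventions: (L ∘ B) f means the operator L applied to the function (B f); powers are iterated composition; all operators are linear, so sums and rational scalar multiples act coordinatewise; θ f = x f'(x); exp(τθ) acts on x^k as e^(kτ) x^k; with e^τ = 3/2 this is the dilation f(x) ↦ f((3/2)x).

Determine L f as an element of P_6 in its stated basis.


the result is g(x) = (243/32)x^5 - (63/8)x^2

exp(τθ) x^k = e^(kτ) x^k; with e^τ = 3/2 this sends x^k to (3/2)^k x^k
x^2 ↦ 9/4 x^2
x^5 ↦ 243/32 x^5
applying this coordinatewise to f: exp(τθ) f = (243/32)x^5 - (63/8)x^2


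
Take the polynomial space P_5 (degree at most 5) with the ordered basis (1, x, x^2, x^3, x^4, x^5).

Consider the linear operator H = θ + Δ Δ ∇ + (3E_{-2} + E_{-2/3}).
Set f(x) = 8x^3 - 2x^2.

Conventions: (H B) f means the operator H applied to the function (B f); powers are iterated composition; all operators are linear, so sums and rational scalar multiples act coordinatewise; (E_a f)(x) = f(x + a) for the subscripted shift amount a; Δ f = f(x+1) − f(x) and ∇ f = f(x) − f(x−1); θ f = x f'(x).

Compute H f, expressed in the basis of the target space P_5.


the image equals g(x) = 56x^3 - 172x^2 + (976/3)x - 4624/27

θ f = 24x^3 - 4x^2
∇ f = 24x^2 - 28x + 10
Δ ∇ f = 48x - 4
Δ Δ ∇ f = 48
E_{-2} f = 8x^3 - 50x^2 + 104x - 72
(3E_{-2}) f = 24x^3 - 150x^2 + 312x - 216
E_{-2/3} f = 8x^3 - 18x^2 + (40/3)x - 88/27
(3E_{-2} + E_{-2/3}) f = 32x^3 - 168x^2 + (976/3)x - 5920/27
(θ + Δ Δ ∇ + (3E_{-2} + E_{-2/3})) f = 56x^3 - 172x^2 + (976/3)x - 4624/27


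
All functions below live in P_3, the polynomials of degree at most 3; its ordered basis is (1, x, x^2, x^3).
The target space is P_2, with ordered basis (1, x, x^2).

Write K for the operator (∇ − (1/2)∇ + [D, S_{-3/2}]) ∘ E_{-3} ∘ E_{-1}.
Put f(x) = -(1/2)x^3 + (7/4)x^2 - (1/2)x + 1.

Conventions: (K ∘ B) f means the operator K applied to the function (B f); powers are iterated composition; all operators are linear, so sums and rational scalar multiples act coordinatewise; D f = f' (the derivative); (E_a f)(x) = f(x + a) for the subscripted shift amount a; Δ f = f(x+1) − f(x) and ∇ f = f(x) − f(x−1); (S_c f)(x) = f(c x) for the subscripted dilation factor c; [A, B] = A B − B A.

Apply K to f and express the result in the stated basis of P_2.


the image equals g(x) = (123/16)x^2 + (533/8)x + 583/8

E_{-1} f = -(1/2)x^3 + (13/4)x^2 - (11/2)x + 15/4
E_{-3} E_{-1} f = -(1/2)x^3 + (31/4)x^2 - (77/2)x + 63
∇ (E_{-3} ∘ E_{-1}) f = -(3/2)x^2 + 17x - 187/4
∇ (E_{-3} ∘ E_{-1}) f = -(3/2)x^2 + 17x - 187/4
(-(1/2)∇) (E_{-3} ∘ E_{-1}) f = (3/4)x^2 - (17/2)x + 187/8
S_{-3/2} (E_{-3} ∘ E_{-1}) f = (27/16)x^3 + (279/16)x^2 + (231/4)x + 63
D S_{-3/2} (E_{-3} ∘ E_{-1}) f = (81/16)x^2 + (279/8)x + 231/4
D (E_{-3} ∘ E_{-1}) f = -(3/2)x^2 + (31/2)x - 77/2
S_{-3/2} D (E_{-3} ∘ E_{-1}) f = -(27/8)x^2 - (93/4)x - 77/2
[D, S_{-3/2}] (E_{-3} ∘ E_{-1}) f = (135/16)x^2 + (465/8)x + 385/4
(∇ − (1/2)∇ + [D, S_{-3/2}]) (E_{-3} ∘ E_{-1}) f = (123/16)x^2 + (533/8)x + 583/8


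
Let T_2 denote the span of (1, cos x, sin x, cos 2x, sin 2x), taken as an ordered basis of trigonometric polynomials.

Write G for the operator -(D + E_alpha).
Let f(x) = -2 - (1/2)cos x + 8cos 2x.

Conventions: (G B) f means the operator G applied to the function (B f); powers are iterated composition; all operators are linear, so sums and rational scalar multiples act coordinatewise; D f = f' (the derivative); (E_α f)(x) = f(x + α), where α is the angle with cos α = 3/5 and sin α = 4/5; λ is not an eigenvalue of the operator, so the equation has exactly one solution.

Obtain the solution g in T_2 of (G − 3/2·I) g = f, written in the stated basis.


write g with unknown coordinates in the stated basis and equate coefficients in (G − 3/2·I) g = f
solving from the highest basis element down gives g = 4/5 + (7/51)cos x + (2/17)sin x - (976/1025)cos 2x - (2368/1025)sin 2x
check: G g = -4/5 - (5/17)cos x + (3/17)sin x + (6736/1025)cos 2x - (3552/1025)sin 2x
so G g − 3/2·g = -2 - (1/2)cos x + 8cos 2x = f ✓

the image equals g(x) = 4/5 + (7/51)cos x + (2/17)sin x - (976/1025)cos 2x - (2368/1025)sin 2x


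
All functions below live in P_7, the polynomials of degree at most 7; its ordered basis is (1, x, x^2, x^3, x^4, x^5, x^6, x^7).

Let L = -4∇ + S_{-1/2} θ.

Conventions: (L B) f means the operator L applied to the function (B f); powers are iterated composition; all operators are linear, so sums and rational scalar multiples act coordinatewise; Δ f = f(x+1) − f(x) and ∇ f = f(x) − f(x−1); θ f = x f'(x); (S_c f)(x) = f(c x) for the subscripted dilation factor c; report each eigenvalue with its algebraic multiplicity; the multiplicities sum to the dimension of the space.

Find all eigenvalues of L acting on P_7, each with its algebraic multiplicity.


λ = -1/2 (multiplicity 1), λ = -3/8 (multiplicity 1), λ = -5/32 (multiplicity 1), λ = -7/128 (multiplicity 1), λ = 0 (multiplicity 1), λ = 3/32 (multiplicity 1), λ = 1/4 (multiplicity 1), λ = 1/2 (multiplicity 1)

image of 1: 0
image of x: -(1/2)x - 4
image of x^2: (1/2)x^2 - 8x + 4
image of x^3: -(3/8)x^3 - 12x^2 + 12x - 4
image of x^4: (1/4)x^4 - 16x^3 + 24x^2 - 16x + 4
image of x^5: -(5/32)x^5 - 20x^4 + 40x^3 - 40x^2 + 20x - 4
image of x^6: (3/32)x^6 - 24x^5 + 60x^4 - 80x^3 + 60x^2 - 24x + 4
image of x^7: -(7/128)x^7 - 28x^6 + 84x^5 - 140x^4 + 140x^3 - 84x^2 + 28x - 4
the matrix is upper triangular; its diagonal is (0, -1/2, 1/2, -3/8, 1/4, -5/32, 3/32, -7/128)
for a triangular matrix the eigenvalues are the diagonal entries, with algebraic multiplicity their repetition count


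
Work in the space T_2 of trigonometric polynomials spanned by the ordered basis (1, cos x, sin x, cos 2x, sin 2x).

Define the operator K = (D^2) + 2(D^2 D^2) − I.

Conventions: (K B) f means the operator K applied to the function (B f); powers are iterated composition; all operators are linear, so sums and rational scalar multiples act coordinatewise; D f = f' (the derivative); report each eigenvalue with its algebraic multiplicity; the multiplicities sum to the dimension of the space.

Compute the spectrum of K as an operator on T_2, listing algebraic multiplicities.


λ = -1 (multiplicity 1), λ = 0 (multiplicity 2), λ = 27 (multiplicity 2)

image of 1: -1
image of cos x: 0
image of sin x: 0
image of cos 2x: 27cos 2x
image of sin 2x: 27sin 2x
the matrix is diagonal; its diagonal is (-1, 0, 0, 27, 27)
for a triangular matrix the eigenvalues are the diagonal entries, with algebraic multiplicity their repetition count


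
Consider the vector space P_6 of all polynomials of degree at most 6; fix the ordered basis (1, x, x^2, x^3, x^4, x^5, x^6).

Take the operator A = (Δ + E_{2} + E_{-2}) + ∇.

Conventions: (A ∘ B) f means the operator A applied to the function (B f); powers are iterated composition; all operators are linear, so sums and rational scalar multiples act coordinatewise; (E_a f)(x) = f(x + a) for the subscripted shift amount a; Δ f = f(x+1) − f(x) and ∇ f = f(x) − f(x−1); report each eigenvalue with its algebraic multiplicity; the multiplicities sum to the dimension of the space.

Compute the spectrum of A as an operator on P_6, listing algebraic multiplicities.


image of 1: 2
image of x: 2x + 2
image of x^2: 2x^2 + 4x + 8
image of x^3: 2x^3 + 6x^2 + 24x + 2
image of x^4: 2x^4 + 8x^3 + 48x^2 + 8x + 32
image of x^5: 2x^5 + 10x^4 + 80x^3 + 20x^2 + 160x + 2
image of x^6: 2x^6 + 12x^5 + 120x^4 + 40x^3 + 480x^2 + 12x + 128
the matrix is upper triangular; its diagonal is (2, 2, 2, 2, 2, 2, 2)
for a triangular matrix the eigenvalues are the diagonal entries, with algebraic multiplicity their repetition count

λ = 2 (multiplicity 7)


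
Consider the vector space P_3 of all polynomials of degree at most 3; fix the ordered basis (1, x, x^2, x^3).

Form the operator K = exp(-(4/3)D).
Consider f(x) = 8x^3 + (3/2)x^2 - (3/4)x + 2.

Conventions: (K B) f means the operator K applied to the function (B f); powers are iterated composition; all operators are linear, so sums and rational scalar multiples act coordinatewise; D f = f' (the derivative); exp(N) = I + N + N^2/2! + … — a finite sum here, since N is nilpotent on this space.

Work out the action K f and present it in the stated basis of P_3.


the result is g(x) = 8x^3 - (61/2)x^2 + (455/12)x - 359/27

order-1 term: -32x^2 - 4x + 1
order-2 term: (128/3)x + 8/3
order-3 term: -512/27
the series for exp(-(4/3)D) f terminates at order 3
exp(-(4/3)D) f = 8x^3 - (61/2)x^2 + (455/12)x - 359/27


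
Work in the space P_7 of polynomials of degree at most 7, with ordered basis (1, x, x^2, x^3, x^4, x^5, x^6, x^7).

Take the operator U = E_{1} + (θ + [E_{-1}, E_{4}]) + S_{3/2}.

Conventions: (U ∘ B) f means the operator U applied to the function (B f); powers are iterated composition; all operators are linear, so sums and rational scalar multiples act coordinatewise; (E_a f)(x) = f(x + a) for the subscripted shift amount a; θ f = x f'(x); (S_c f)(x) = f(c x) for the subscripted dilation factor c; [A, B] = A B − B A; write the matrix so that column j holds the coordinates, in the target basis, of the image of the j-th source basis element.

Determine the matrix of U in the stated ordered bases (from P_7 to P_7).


image of 1: 2
image of x: (7/2)x + 1
image of x^2: (21/4)x^2 + 2x + 1
image of x^3: (59/8)x^3 + 3x^2 + 3x + 1
image of x^4: (161/16)x^4 + 4x^3 + 6x^2 + 4x + 1
image of x^5: (435/32)x^5 + 5x^4 + 10x^3 + 10x^2 + 5x + 1
image of x^6: (1177/64)x^6 + 6x^5 + 15x^4 + 20x^3 + 15x^2 + 6x + 1
image of x^7: (3211/128)x^7 + 7x^6 + 21x^5 + 35x^4 + 35x^3 + 21x^2 + 7x + 1
each image's coordinates form column j of the matrix

the matrix is [[2, 1, 1, 1, 1, 1, 1, 1]; [0, 7/2, 2, 3, 4, 5, 6, 7]; [0, 0, 21/4, 3, 6, 10, 15, 21]; [0, 0, 0, 59/8, 4, 10, 20, 35]; [0, 0, 0, 0, 161/16, 5, 15, 35]; [0, 0, 0, 0, 0, 435/32, 6, 21]; [0, 0, 0, 0, 0, 0, 1177/64, 7]; [0, 0, 0, 0, 0, 0, 0, 3211/128]] (rows listed top to bottom)


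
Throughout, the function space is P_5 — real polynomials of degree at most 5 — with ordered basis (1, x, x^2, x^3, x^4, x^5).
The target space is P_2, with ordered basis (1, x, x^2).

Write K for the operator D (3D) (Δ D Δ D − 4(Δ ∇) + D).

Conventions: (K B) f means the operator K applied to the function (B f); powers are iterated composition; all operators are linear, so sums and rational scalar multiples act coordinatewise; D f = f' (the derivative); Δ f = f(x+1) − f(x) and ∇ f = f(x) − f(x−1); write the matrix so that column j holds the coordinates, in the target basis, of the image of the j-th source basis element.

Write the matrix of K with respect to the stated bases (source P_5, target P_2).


image of 1: 0
image of x: 0
image of x^2: 0
image of x^3: 18
image of x^4: 72x - 288
image of x^5: 180x^2 - 1440x
each image's coordinates form column j of the matrix

the matrix is [[0, 0, 0, 18, -288, 0]; [0, 0, 0, 0, 72, -1440]; [0, 0, 0, 0, 0, 180]] (rows listed top to bottom)


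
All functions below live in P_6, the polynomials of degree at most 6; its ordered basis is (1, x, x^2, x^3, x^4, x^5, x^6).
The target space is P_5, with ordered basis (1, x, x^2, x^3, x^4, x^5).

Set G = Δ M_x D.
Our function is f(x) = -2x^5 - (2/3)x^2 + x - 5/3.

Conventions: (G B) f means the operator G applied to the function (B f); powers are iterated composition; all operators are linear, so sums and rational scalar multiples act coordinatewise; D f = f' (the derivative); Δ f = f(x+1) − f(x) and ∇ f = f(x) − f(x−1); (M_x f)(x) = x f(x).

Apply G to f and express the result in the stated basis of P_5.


the result is g(x) = -50x^4 - 100x^3 - 100x^2 - (158/3)x - 31/3

D f = -10x^4 - (4/3)x + 1
M_x D f = -10x^5 - (4/3)x^2 + x
Δ (M_x D) f = -50x^4 - 100x^3 - 100x^2 - (158/3)x - 31/3


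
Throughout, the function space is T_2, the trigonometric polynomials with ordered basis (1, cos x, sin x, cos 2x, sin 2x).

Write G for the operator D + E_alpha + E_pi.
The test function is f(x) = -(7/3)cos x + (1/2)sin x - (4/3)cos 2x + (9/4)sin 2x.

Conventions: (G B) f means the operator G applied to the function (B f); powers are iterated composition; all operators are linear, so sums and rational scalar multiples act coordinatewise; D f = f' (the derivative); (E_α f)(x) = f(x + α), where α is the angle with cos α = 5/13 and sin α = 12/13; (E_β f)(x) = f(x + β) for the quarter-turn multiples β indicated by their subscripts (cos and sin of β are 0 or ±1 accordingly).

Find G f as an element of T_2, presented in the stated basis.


D f = (1/2)cos x + (7/3)sin x + (9/2)cos 2x + (8/3)sin 2x
E_alpha f = -(17/39)cos x + (61/26)sin x + (1286/507)cos 2x - (431/676)sin 2x
E_pi f = (7/3)cos x - (1/2)sin x - (4/3)cos 2x + (9/4)sin 2x
(D + E_alpha + E_pi) f = (187/78)cos x + (163/39)sin x + (5783/1014)cos 2x + (4339/1014)sin 2x

the image equals g(x) = (187/78)cos x + (163/39)sin x + (5783/1014)cos 2x + (4339/1014)sin 2x
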